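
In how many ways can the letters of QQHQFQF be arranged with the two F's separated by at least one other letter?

There are 7!/(4!·2!) = 105 arrangements of QQHQFQF in total.
Arrangements with the F's together: treat FF as one letter, giving (6)!/(4!) = 30.
Subtracting, 105 − 30 = 75 arrangements keep the F's apart.

75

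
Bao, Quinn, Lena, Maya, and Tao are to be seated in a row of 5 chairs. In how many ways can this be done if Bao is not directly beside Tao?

Of the 5! = 120 arrangements, those with Bao and Tao adjacent number 2 × 4! = 48 (treat the pair as a block with 2 internal orders).
Complementary counting: 120 − 48 = 72.

72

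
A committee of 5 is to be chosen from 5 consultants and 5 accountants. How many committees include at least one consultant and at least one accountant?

250

With no constraint there are C(10,5) = 252 possible selections.
Subtract selections that omit an entire group: no consultants → C(5,5) = 1; no accountants → C(5,5) = 1.
Both groups omitted at once is impossible, so 252 − 2 = 250.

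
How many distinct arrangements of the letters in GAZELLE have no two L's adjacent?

900

Total arrangements of GAZELLE: 7!/(2!·2!) = 1260.
If the two L's are adjacent, glue them into one block, leaving 6 items to arrange: (6)!/(2!) = 360 ways.
Subtracting, 1260 − 360 = 900 arrangements keep the L's apart.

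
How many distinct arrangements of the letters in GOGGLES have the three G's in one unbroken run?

120

Treat the 3 copies of G as a single block. The multiset to arrange is then {GGG, E, L, O, S}, 5 items in all.
All 5 items are distinct, so there are (5)! = 120 arrangements.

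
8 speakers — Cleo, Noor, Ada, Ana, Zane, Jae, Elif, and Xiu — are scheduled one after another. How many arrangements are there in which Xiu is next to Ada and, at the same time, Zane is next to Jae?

2880

Treat {Xiu,Ada} as one block (2 orders) and {Zane,Jae} as another (2 orders).
That leaves 6 units to arrange: 2 × 2 × 6! = 4 × 720 = 2880.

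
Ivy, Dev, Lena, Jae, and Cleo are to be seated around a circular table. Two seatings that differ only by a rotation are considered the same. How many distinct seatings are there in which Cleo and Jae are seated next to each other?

Glue Cleo and Jae into a block (2 internal orders). Seating 4 units around a circle gives (3)! arrangements.
So 2 × (3)! = 2 × 6 = 12.

12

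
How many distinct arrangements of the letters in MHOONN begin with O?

60

Fix O in the first position and arrange the remaining 5 letters.
Those 5 letters have N appearing twice, giving (5)!/(2!) = 60.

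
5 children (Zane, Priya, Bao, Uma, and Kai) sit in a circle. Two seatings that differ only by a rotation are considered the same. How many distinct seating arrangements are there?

24

Fix one person's seat to break rotational symmetry; the remaining 4 people can be arranged in (4)! = 24 ways.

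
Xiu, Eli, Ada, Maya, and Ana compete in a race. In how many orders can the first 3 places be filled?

60

There are 5 choices for 1st place, 4 for 2nd, and 3 for 3rd.
That gives 5 × 4 × 3 = 60.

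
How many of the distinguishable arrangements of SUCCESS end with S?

180

Fix S in the last position and arrange the remaining 6 letters.
Those 6 letters have C appearing twice and S appearing twice, giving (6)!/(2!·2!) = 180.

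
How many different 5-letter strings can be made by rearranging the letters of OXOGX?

Letter multiplicities in OXOGX: G×1, O×2, X×2.
Dividing 5! = 120 by 2!·2! = 4 for the repeated letters gives 30.

30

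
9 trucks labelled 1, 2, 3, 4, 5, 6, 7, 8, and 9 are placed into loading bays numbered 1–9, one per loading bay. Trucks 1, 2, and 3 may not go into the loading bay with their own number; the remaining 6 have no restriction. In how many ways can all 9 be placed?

256320

Let Aᵢ (for i ∈ {1, 2, 3}) be the placements that put truck i in its forbidden loading bay. Any j of these fix j positions, leaving (9−j)! ways to fill the rest, and there are C(3,j) ways to pick which j.
By inclusion–exclusion, the number of valid placements is Σ_{j=0}^{3} (−1)^j C(3,j)·(9−j)!.
Computing: 362880 − 120960 + 15120 − 720 = 256320.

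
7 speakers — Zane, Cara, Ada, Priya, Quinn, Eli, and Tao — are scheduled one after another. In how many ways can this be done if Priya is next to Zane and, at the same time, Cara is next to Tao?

480

Treat {Priya,Zane} as one block (2 orders) and {Cara,Tao} as another (2 orders).
That leaves 5 units to arrange: 2 × 2 × 5! = 4 × 120 = 480.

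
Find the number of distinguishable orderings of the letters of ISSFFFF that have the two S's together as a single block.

30

Treat the 2 copies of S as a single block. The multiset to arrange is then {SS, F, F, F, F, I}, 6 items in all.
That gives (6)!/(4!) = 30 arrangements.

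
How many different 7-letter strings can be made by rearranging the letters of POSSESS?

210

The 7 letters of POSSESS have repeats: S appearing 4 times.
So there are 7! / (4!) = 210 distinguishable arrangements.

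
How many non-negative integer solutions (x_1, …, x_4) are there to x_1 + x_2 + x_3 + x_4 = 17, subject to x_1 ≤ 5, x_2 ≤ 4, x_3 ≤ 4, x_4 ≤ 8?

By stars and bars, unrestricted non-negative solutions to x_1+…+x_4 = 17 number C(17+3,3) = 1140.
Subtract solutions that violate a single cap (substitute x_i' = x_i − (cap_i+1)): x_1 ≥ 6 gives C(14,3) = 364; x_2 ≥ 5 gives C(15,3) = 455; x_3 ≥ 5 gives C(15,3) = 455; x_4 ≥ 9 gives C(11,3) = 165. Together 1439.
Add back pairs where two caps are both exceeded: 84 + 84 + 10 + 120 + 20 + 20 = 338.
Subtract triples: 4 + 0 + 0 + 0 = 4.
By inclusion–exclusion the count is 1140 − 1439 + 338 − 4 = 35.

35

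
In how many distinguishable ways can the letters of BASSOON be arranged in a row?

1260

The 7 letters of BASSOON have repeats: O appearing twice and S appearing twice.
So there are 7! / (2!·2!) = 1260 distinguishable arrangements.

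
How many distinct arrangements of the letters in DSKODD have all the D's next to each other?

Treat the 3 copies of D as a single block. The multiset to arrange is then {DDD, K, O, S}, 4 items in all.
All 4 items are distinct, so there are (4)! = 24 arrangements.

24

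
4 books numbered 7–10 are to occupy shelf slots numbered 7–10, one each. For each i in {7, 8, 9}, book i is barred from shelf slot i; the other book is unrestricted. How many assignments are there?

11

Let Aᵢ (for i ∈ {7, 8, 9}) be the placements that put book i in its forbidden shelf slot. Any j of these fix j positions, leaving (4−j)! ways to fill the rest, and there are C(3,j) ways to pick which j.
By inclusion–exclusion, the number of valid placements is Σ_{j=0}^{3} (−1)^j C(3,j)·(4−j)!.
Computing: 24 − 18 + 6 − 1 = 11.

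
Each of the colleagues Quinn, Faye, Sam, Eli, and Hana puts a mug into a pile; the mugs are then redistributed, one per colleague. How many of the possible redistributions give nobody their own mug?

Let Aᵢ be the assignments in which colleague i gets their own mug. We want the size of the complement of A₁∪…∪A_5.
By inclusion–exclusion this is Σ_{j=0}^{5} (−1)^j C(5,j)·(5−j)!.
Computing: 120 − 120 + 60 − 20 + 5 − 1 = 44.

44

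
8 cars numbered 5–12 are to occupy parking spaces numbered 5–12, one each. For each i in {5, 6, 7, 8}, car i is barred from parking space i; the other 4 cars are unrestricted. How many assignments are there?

24024

Let Aᵢ (for 5 ≤ i ≤ 8) be the placements that put car i in its forbidden parking space. Any j of these fix j positions, leaving (8−j)! ways to fill the rest, and there are C(4,j) ways to pick which j.
By inclusion–exclusion, the number of valid placements is Σ_{j=0}^{4} (−1)^j C(4,j)·(8−j)!.
Computing: 40320 − 20160 + 4320 − 480 + 24 = 24024.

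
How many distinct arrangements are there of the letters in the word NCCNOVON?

1680

Letter multiplicities in NCCNOVON: C×2, N×3, O×2, V×1.
So there are 8! / (3!·2!·2!) = 1680 distinguishable arrangements.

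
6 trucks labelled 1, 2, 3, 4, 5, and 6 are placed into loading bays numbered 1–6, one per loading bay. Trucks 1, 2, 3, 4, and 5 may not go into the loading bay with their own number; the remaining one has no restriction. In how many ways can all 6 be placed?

309

Let Aᵢ (for 1 ≤ i ≤ 5) be the placements that put truck i in its forbidden loading bay. Any j of these fix j positions, leaving (6−j)! ways to fill the rest, and there are C(5,j) ways to pick which j.
By inclusion–exclusion, the number of valid placements is Σ_{j=0}^{5} (−1)^j C(5,j)·(6−j)!.
Computing: 720 − 600 + 240 − 60 + 10 − 1 = 309.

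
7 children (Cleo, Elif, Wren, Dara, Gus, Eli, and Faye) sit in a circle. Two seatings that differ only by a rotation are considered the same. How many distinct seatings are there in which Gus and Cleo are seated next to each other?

240

Glue Gus and Cleo into a block (2 internal orders). Seating 6 units around a circle gives (5)! arrangements.
So 2 × (5)! = 2 × 120 = 240.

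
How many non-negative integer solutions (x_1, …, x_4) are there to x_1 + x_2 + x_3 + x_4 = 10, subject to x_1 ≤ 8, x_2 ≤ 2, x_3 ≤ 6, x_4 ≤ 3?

79

By stars and bars, unrestricted non-negative solutions to x_1+…+x_4 = 10 number C(10+3,3) = 286.
Subtract solutions that violate a single cap (substitute x_i' = x_i − (cap_i+1)): x_1 ≥ 9 gives C(4,3) = 4; x_2 ≥ 3 gives C(10,3) = 120; x_3 ≥ 7 gives C(6,3) = 20; x_4 ≥ 4 gives C(9,3) = 84. Together 228.
Add back pairs where two caps are both exceeded: 0 + 0 + 0 + 1 + 20 + 0 = 21.
By inclusion–exclusion the count is 286 − 228 + 21 = 79.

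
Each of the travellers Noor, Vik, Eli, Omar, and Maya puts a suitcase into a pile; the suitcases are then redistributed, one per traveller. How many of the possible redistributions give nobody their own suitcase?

44

This is the derangement count D_5: permutations of 5 items with no fixed point.
By inclusion–exclusion this is Σ_{j=0}^{5} (−1)^j C(5,j)·(5−j)!.
Computing: 120 − 120 + 60 − 20 + 5 − 1 = 44.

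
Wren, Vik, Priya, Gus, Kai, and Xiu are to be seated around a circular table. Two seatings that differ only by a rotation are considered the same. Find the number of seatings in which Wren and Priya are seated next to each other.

48

Treat {Wren, Priya} as one unit (2 internal orders) and seat the resulting 5 units around the table: (4)! circular arrangements.
So 2 × (4)! = 2 × 24 = 48.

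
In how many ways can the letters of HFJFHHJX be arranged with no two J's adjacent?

Total arrangements of HFJFHHJX: 8!/(3!·2!·2!) = 1680.
Arrangements with the J's together: treat JJ as one letter, giving (7)!/(3!·2!) = 420.
Subtracting, 1680 − 420 = 1260 arrangements keep the J's apart.

1260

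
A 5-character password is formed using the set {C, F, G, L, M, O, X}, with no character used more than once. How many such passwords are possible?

Choose and order 5 of the 7 symbols: the first character has 7 options, the next 6, and so on down to 3.
7 × 6 × 5 × 4 × 3 = 2520.

2520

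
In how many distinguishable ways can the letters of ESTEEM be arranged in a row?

120

ESTEEM has 6 letters with E appearing 3 times.
So there are 6! / (3!) = 120 distinguishable arrangements.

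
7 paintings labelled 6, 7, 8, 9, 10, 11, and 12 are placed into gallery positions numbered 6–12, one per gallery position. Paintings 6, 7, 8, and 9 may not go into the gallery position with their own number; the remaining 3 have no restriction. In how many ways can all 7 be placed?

Let Aᵢ (for 6 ≤ i ≤ 9) be the placements that put painting i in its forbidden gallery position. Any j of these fix j positions, leaving (7−j)! ways to fill the rest, and there are C(4,j) ways to pick which j.
By inclusion–exclusion, the number of valid placements is Σ_{j=0}^{4} (−1)^j C(4,j)·(7−j)!.
Computing: 5040 − 2880 + 720 − 96 + 6 = 2790.

2790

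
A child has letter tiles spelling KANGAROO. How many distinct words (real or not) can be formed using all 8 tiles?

10080

The 8 letters of KANGAROO have repeats: A appearing twice and O appearing twice.
So there are 8! / (2!·2!) = 10080 distinguishable arrangements.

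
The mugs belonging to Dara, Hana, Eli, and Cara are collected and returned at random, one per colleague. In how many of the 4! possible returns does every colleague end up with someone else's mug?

This is the derangement count D_4: permutations of 4 items with no fixed point.
By inclusion–exclusion this is Σ_{j=0}^{4} (−1)^j C(4,j)·(4−j)!.
Computing: 24 − 24 + 12 − 4 + 1 = 9.

9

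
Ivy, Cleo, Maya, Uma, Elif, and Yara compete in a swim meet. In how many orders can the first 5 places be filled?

720

This is an ordered selection of 5 from 6: P(6,5).
That gives 6 × 5 × 4 × 3 × 2 = 720.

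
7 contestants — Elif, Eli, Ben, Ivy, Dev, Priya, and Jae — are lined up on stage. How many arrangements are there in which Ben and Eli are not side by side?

There are 7! = 5040 arrangements in all. If Ben and Eli are adjacent, merging them into one block gives 2·(6)! = 1440 arrangements.
Complementary counting: 5040 − 1440 = 3600.

3600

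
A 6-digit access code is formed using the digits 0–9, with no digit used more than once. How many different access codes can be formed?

This is a permutation of 6 out of 10: P(10,6) = 10!/4!.
That product is 10 × 9 × 8 × 7 × 6 × 5 = 151200.

151200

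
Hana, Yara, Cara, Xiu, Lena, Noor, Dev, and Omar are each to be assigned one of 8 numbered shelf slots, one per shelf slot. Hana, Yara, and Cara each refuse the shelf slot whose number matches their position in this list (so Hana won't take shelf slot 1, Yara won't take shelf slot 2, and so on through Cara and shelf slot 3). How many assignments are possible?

Let Aᵢ (for i ∈ {1, 2, 3}) be the placements that put person i in their forbidden shelf slot. Any j of these fix j positions, leaving (8−j)! ways to fill the rest, and there are C(3,j) ways to pick which j.
By inclusion–exclusion, the number of valid placements is Σ_{j=0}^{3} (−1)^j C(3,j)·(8−j)!.
Computing: 40320 − 15120 + 2160 − 120 = 27240.

27240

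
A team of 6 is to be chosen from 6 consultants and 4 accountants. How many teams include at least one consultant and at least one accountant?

Total 6-person selections from all 10: C(10,6) = 210.
Subtract selections that omit an entire group: no consultants → C(4,6) = 0; no accountants → C(6,6) = 1.
Both groups omitted at once is impossible, so 210 − 1 = 209.

209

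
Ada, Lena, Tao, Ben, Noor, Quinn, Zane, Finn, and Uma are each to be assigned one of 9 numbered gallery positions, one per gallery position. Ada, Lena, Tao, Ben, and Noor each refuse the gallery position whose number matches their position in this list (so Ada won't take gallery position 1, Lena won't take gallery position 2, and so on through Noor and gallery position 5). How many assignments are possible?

Let Aᵢ (for 1 ≤ i ≤ 5) be the placements that put person i in their forbidden gallery position. Any j of these fix j positions, leaving (9−j)! ways to fill the rest, and there are C(5,j) ways to pick which j.
By inclusion–exclusion, the number of valid placements is Σ_{j=0}^{5} (−1)^j C(5,j)·(9−j)!.
Computing: 362880 − 201600 + 50400 − 7200 + 600 − 24 = 205056.

205056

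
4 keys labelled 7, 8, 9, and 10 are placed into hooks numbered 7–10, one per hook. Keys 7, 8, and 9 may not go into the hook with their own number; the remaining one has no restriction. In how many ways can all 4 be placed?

Let Aᵢ (for i ∈ {7, 8, 9}) be the placements that put key i in its forbidden hook. Any j of these fix j positions, leaving (4−j)! ways to fill the rest, and there are C(3,j) ways to pick which j.
By inclusion–exclusion, the number of valid placements is Σ_{j=0}^{3} (−1)^j C(3,j)·(4−j)!.
Computing: 24 − 18 + 6 − 1 = 11.

11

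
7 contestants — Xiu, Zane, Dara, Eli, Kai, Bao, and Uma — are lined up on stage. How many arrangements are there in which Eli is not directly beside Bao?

Of the 7! = 5040 arrangements, those with Eli and Bao adjacent number 2 × 6! = 1440 (treat the pair as a block with 2 internal orders).
Complementary counting: 5040 − 1440 = 3600.

3600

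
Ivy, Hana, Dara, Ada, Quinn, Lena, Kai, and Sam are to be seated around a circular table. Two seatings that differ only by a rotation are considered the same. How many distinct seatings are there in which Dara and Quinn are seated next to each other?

Glue Dara and Quinn into a block (2 internal orders). Seating 7 units around a circle gives (6)! arrangements.
So 2 × (6)! = 2 × 720 = 1440.

1440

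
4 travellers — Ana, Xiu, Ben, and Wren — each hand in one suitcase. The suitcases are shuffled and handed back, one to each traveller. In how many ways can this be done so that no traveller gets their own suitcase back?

Count assignments avoiding every fixed point. For any j of the 4 travellers fixed to their own suitcase, the other 4−j can be arranged in (4−j)! ways.
By inclusion–exclusion this is Σ_{j=0}^{4} (−1)^j C(4,j)·(4−j)!.
Computing: 24 − 24 + 12 − 4 + 1 = 9.

9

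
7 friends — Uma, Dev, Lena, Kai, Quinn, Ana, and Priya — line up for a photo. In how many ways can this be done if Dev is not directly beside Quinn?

There are 7! = 5040 arrangements in all. If Dev and Quinn are adjacent, merging them into one block gives 2·(6)! = 1440 arrangements.
So 5040 − 1440 = 3600 arrangements keep them apart.

3600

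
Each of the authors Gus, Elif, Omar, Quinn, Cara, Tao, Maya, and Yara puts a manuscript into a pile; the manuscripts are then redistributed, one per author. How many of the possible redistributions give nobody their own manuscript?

This is the derangement count D_8: permutations of 8 items with no fixed point.
By inclusion–exclusion this is Σ_{j=0}^{8} (−1)^j C(8,j)·(8−j)!.
Computing: 40320 − 40320 + 20160 − 6720 + 1680 − 336 + 56 − 8 + 1 = 14833.

14833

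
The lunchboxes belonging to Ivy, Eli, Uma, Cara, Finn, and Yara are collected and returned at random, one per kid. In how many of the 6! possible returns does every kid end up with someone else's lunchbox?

265

This is the derangement count D_6: permutations of 6 items with no fixed point.
By inclusion–exclusion this is Σ_{j=0}^{6} (−1)^j C(6,j)·(6−j)!.
Computing: 720 − 720 + 360 − 120 + 30 − 6 + 1 = 265.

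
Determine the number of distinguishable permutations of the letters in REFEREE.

The 7 letters of REFEREE have repeats: E appearing 4 times and R appearing twice.
The number of distinct arrangements is 7!/(4!·2!) = 5040/48 = 105.

105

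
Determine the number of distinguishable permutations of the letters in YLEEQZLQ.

5040

YLEEQZLQ has 8 letters with E appearing twice, L appearing twice, and Q appearing twice.
Dividing 8! = 40320 by 2!·2!·2! = 8 for the repeated letters gives 5040.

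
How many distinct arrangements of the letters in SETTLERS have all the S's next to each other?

1260

Treat the 2 copies of S as a single block. The multiset to arrange is then {SS, E, E, L, R, T, T}, 7 items in all.
That gives (7)!/(2!·2!) = 1260 arrangements.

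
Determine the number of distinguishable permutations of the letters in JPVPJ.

Letter multiplicities in JPVPJ: J×2, P×2, V×1.
The number of distinct arrangements is 5!/(2!·2!) = 120/4 = 30.

30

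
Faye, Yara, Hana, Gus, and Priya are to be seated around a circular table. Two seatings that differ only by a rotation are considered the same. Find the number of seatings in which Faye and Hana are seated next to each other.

Glue Faye and Hana into a block (2 internal orders). Seating 4 units around a circle gives (3)! arrangements.
So 2 × (3)! = 2 × 6 = 12.

12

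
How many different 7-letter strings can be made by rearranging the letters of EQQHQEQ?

Letter multiplicities in EQQHQEQ: E×2, H×1, Q×4.
So there are 7! / (4!·2!) = 105 distinguishable arrangements.

105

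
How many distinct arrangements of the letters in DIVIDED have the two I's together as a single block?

120

Treat the 2 copies of I as a single block. The multiset to arrange is then {II, D, D, D, E, V}, 6 items in all.
That gives (6)!/(3!) = 120 arrangements.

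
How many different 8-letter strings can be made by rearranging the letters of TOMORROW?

TOMORROW has 8 letters with O appearing 3 times and R appearing twice.
So there are 8! / (3!·2!) = 3360 distinguishable arrangements.

3360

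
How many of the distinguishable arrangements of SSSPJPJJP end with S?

Fix S in the last position and arrange the remaining 8 letters.
Those 8 letters have J appearing 3 times, P appearing 3 times, and S appearing twice, giving (8)!/(3!·3!·2!) = 560.

560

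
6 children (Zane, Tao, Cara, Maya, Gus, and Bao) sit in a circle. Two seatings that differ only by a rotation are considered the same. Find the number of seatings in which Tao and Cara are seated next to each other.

48

Treat {Tao, Cara} as one unit (2 internal orders) and seat the resulting 5 units around the table: (4)! circular arrangements.
So 2 × (4)! = 2 × 24 = 48.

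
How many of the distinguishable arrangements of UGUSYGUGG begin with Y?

280

Fix Y in the first position and arrange the remaining 8 letters.
Those 8 letters have G appearing 4 times and U appearing 3 times, giving (8)!/(4!·3!) = 280.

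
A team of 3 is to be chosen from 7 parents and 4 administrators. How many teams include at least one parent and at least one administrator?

126

With no constraint there are C(11,3) = 165 possible selections.
Selections missing a whole group: no parents → C(4,3) = 4; no administrators → C(7,3) = 35.
Both groups omitted at once is impossible, so 165 − 39 = 126.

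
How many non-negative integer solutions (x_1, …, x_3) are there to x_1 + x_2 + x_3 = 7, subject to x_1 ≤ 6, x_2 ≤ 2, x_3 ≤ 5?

17

By stars and bars, unrestricted non-negative solutions to x_1+…+x_3 = 7 number C(7+2,2) = 36.
Subtract solutions that violate a single cap (substitute x_i' = x_i − (cap_i+1)): x_1 ≥ 7 gives C(2,2) = 1; x_2 ≥ 3 gives C(6,2) = 15; x_3 ≥ 6 gives C(3,2) = 3. Together 19.
No two caps can be exceeded simultaneously, so the pair terms are all 0.
By inclusion–exclusion the count is 36 − 19 + 0 = 17.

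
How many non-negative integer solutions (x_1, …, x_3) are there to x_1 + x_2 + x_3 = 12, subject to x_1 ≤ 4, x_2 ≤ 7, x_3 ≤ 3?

By stars and bars, unrestricted non-negative solutions to x_1+…+x_3 = 12 number C(12+2,2) = 91.
Subtract solutions that violate a single cap (substitute x_i' = x_i − (cap_i+1)): x_1 ≥ 5 gives C(9,2) = 36; x_2 ≥ 8 gives C(6,2) = 15; x_3 ≥ 4 gives C(10,2) = 45. Together 96.
Add back pairs where two caps are both exceeded: 0 + 10 + 1 = 11.
By inclusion–exclusion the count is 91 − 96 + 11 = 6.

6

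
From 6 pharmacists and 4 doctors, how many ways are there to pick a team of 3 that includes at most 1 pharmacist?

40

Split by how many pharmacists are chosen (0 through 1).
Sum: C(6,0)·C(4,3) + C(6,1)·C(4,2) = 4 + 36 = 40.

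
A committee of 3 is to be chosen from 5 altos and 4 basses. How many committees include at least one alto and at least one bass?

Unrestricted: C(9,3) = 84 ways to pick any 3 of the 9.
Subtract selections that omit an entire group: no altos → C(4,3) = 4; no basses → C(5,3) = 10.
Both groups omitted at once is impossible, so 84 − 14 = 70.

70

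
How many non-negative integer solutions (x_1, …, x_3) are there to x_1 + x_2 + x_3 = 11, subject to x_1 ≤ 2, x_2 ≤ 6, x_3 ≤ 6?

9

By stars and bars, unrestricted non-negative solutions to x_1+…+x_3 = 11 number C(11+2,2) = 78.
Subtract solutions that violate a single cap (substitute x_i' = x_i − (cap_i+1)): x_1 ≥ 3 gives C(10,2) = 45; x_2 ≥ 7 gives C(6,2) = 15; x_3 ≥ 7 gives C(6,2) = 15. Together 75.
Add back pairs where two caps are both exceeded: 3 + 3 + 0 = 6.
By inclusion–exclusion the count is 78 − 75 + 6 = 9.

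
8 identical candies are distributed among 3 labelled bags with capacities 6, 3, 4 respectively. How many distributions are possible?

17

Ignoring the caps, the number of non-negative solutions to x_1+…+x_3 = 8 is C(10,2) = 45.
Subtract solutions that violate a single cap (substitute x_i' = x_i − (cap_i+1)): x_1 ≥ 7 gives C(3,2) = 3; x_2 ≥ 4 gives C(6,2) = 15; x_3 ≥ 5 gives C(5,2) = 10. Together 28.
No two caps can be exceeded simultaneously, so the pair terms are all 0.
By inclusion–exclusion the count is 45 − 28 + 0 = 17.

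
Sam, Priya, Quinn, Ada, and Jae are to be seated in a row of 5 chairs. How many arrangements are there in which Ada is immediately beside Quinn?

Treat {Ada, Quinn} as a single unit. There are 4 units to order, and the pair itself can be ordered 2 ways.
That gives 2 × 4! = 2 × 24 = 48.

48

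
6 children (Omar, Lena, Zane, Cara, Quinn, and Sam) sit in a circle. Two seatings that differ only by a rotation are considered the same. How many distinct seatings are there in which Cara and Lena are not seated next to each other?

72

Without the restriction there are (5)! = 120 seatings.
Seatings with Cara beside Lena: treat them as a block with 2 internal orders, giving 2 × (4)! = 48.
Subtracting, 120 − 48 = 72.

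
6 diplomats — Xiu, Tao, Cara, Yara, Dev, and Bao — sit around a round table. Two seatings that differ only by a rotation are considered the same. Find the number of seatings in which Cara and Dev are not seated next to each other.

Without the restriction there are (5)! = 120 seatings.
Those with Cara next to Dev: fuse the pair into one unit and seat 5 units around a circle — 2·(4)! = 48.
Subtracting, 120 − 48 = 72.

72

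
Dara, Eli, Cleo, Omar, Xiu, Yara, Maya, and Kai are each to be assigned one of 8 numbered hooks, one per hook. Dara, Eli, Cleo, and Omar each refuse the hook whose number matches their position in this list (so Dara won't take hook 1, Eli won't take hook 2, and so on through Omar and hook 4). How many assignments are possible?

24024

Let Aᵢ (for 1 ≤ i ≤ 4) be the placements that put person i in their forbidden hook. Any j of these fix j positions, leaving (8−j)! ways to fill the rest, and there are C(4,j) ways to pick which j.
By inclusion–exclusion, the number of valid placements is Σ_{j=0}^{4} (−1)^j C(4,j)·(8−j)!.
Computing: 40320 − 20160 + 4320 − 480 + 24 = 24024.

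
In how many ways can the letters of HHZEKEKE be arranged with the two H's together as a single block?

Treat the 2 copies of H as a single block. The multiset to arrange is then {HH, E, E, E, K, K, Z}, 7 items in all.
That gives (7)!/(3!·2!) = 420 arrangements.

420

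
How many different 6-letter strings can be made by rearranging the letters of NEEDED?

60

The 6 letters of NEEDED have repeats: D appearing twice and E appearing 3 times.
So there are 6! / (3!·2!) = 60 distinguishable arrangements.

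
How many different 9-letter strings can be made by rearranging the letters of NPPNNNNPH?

504

NPPNNNNPH has 9 letters with N appearing 5 times and P appearing 3 times.
The number of distinct arrangements is 9!/(5!·3!) = 362880/720 = 504.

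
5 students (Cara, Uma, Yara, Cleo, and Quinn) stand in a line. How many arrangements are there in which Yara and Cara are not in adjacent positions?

Of the 5! = 120 arrangements, those with Yara and Cara adjacent number 2 × 4! = 48 (treat the pair as a block with 2 internal orders).
Complementary counting: 120 − 48 = 72.

72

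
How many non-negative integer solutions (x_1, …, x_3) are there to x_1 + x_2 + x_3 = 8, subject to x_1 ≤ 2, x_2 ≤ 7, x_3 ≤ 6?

20

Ignoring the caps, the number of non-negative solutions to x_1+…+x_3 = 8 is C(10,2) = 45.
Subtract solutions that violate a single cap (substitute x_i' = x_i − (cap_i+1)): x_1 ≥ 3 gives C(7,2) = 21; x_2 ≥ 8 gives C(2,2) = 1; x_3 ≥ 7 gives C(3,2) = 3. Together 25.
No two caps can be exceeded simultaneously, so the pair terms are all 0.
By inclusion–exclusion the count is 45 − 25 + 0 = 20.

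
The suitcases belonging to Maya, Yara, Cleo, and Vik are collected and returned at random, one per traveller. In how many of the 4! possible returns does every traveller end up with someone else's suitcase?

9

This is the derangement count D_4: permutations of 4 items with no fixed point.
By inclusion–exclusion this is Σ_{j=0}^{4} (−1)^j C(4,j)·(4−j)!.
Computing: 24 − 24 + 12 − 4 + 1 = 9.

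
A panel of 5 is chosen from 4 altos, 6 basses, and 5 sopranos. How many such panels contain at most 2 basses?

Split by how many basses are chosen (0 through 2).
Sum: C(6,0)·C(9,5) + C(6,1)·C(9,4) + C(6,2)·C(9,3) = 126 + 756 + 1260 = 2142.

2142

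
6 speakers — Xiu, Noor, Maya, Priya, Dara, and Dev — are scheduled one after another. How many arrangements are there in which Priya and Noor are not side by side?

480

There are 6! = 720 arrangements in all. If Priya and Noor are adjacent, merging them into one block gives 2·(5)! = 240 arrangements.
Complementary counting: 720 − 240 = 480.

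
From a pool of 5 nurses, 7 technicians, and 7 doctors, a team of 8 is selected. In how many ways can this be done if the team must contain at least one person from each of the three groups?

71589

Unrestricted: C(19,8) = 75582 ways to pick any 8 of the 19.
Subtract selections that omit an entire group: no nurses → C(14,8) = 3003; no technicians → C(12,8) = 495; no doctors → C(12,8) = 495.
Add back selections omitting two groups (i.e. drawn from a single group): C(5,8) + C(7,8) + C(7,8) = 0.
By inclusion–exclusion: 75582 − 3993 + 0 = 71589.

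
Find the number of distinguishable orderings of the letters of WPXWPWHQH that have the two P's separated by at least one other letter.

11760

Total arrangements of WPXWPWHQH: 9!/(3!·2!·2!) = 15120.
Arrangements with the P's together: treat PP as one letter, giving (8)!/(3!·2!) = 3360.
Subtracting, 15120 − 3360 = 11760 arrangements keep the P's apart.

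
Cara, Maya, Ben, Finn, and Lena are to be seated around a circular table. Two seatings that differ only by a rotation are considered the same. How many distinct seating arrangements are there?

Around a circle, 5 distinct people have 5!/5 = (4)! = 24 rotationally distinct seatings.

24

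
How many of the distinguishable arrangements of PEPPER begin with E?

20

Fix E in the first position and arrange the remaining 5 letters.
Those 5 letters have P appearing 3 times, giving (5)!/(3!) = 20.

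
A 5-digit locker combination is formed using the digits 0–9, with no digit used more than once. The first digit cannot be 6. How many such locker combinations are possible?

The first digit has 10−1 = 9 choices (anything except 6).
The remaining 4 digits are filled from the other 9 symbols without repetition: 9 × 8 × 7 × 6 = 3024.
Total: 9 × 3024 = 27216.

27216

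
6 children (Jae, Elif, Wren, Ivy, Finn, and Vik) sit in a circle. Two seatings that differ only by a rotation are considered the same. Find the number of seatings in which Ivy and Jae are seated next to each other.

Glue Ivy and Jae into a block (2 internal orders). Seating 5 units around a circle gives (4)! arrangements.
So 2 × (4)! = 2 × 24 = 48.

48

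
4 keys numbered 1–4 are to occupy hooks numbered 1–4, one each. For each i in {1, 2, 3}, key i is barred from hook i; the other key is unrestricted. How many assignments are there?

11

Let Aᵢ (for i ∈ {1, 2, 3}) be the placements that put key i in its forbidden hook. Any j of these fix j positions, leaving (4−j)! ways to fill the rest, and there are C(3,j) ways to pick which j.
By inclusion–exclusion, the number of valid placements is Σ_{j=0}^{3} (−1)^j C(3,j)·(4−j)!.
Computing: 24 − 18 + 6 − 1 = 11.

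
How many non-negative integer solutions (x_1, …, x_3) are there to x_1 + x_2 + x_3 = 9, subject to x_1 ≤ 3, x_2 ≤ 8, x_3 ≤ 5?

23

By stars and bars, unrestricted non-negative solutions to x_1+…+x_3 = 9 number C(9+2,2) = 55.
Subtract solutions that violate a single cap (substitute x_i' = x_i − (cap_i+1)): x_1 ≥ 4 gives C(7,2) = 21; x_2 ≥ 9 gives C(2,2) = 1; x_3 ≥ 6 gives C(5,2) = 10. Together 32.
No two caps can be exceeded simultaneously, so the pair terms are all 0.
By inclusion–exclusion the count is 55 − 32 + 0 = 23.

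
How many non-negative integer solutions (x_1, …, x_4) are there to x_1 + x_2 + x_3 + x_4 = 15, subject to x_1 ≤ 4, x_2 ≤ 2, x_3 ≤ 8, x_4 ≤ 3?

10

Without the upper bounds there are C(18,3) = 816 ways to split 15 among 4 variables.
Subtract solutions that violate a single cap (substitute x_i' = x_i − (cap_i+1)): x_1 ≥ 5 gives C(13,3) = 286; x_2 ≥ 3 gives C(15,3) = 455; x_3 ≥ 9 gives C(9,3) = 84; x_4 ≥ 4 gives C(14,3) = 364. Together 1189.
Add back pairs where two caps are both exceeded: 120 + 4 + 84 + 20 + 165 + 10 = 403.
Subtract triples: 0 + 20 + 0 + 0 = 20.
By inclusion–exclusion the count is 816 − 1189 + 403 − 20 = 10.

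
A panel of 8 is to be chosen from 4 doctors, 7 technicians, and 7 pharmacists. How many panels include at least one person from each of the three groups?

With no constraint there are C(18,8) = 43758 possible selections.
Selections missing a whole group: no doctors → C(14,8) = 3003; no technicians → C(11,8) = 165; no pharmacists → C(11,8) = 165.
Add back selections omitting two groups (i.e. drawn from a single group): C(4,8) + C(7,8) + C(7,8) = 0.
By inclusion–exclusion: 43758 − 3333 + 0 = 40425.

40425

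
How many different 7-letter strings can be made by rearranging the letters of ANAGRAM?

840

Letter multiplicities in ANAGRAM: A×3, G×1, M×1, N×1, R×1.
So there are 7! / (3!) = 840 distinguishable arrangements.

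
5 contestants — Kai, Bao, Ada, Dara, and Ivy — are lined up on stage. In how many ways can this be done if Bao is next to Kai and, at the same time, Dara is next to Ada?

Treat {Bao,Kai} as one block (2 orders) and {Dara,Ada} as another (2 orders).
That leaves 3 units to arrange: 2 × 2 × 3! = 4 × 6 = 24.

24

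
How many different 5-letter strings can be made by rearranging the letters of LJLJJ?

LJLJJ has 5 letters with J appearing 3 times and L appearing twice.
Dividing 5! = 120 by 3!·2! = 12 for the repeated letters gives 10.

10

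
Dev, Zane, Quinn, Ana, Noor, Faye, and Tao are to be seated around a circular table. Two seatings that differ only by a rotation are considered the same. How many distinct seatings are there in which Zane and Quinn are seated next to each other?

240

Glue Zane and Quinn into a block (2 internal orders). Seating 6 units around a circle gives (5)! arrangements.
So 2 × (5)! = 2 × 120 = 240.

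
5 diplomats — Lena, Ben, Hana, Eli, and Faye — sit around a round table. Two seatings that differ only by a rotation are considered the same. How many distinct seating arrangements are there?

Seat Lena anywhere (absorbing the rotational symmetry), then permute the other 4: (4)! = 24.

24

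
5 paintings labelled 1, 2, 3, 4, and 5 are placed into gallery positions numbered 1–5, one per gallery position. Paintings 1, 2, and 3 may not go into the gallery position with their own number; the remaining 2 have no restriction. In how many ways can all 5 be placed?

Let Aᵢ (for i ∈ {1, 2, 3}) be the placements that put painting i in its forbidden gallery position. Any j of these fix j positions, leaving (5−j)! ways to fill the rest, and there are C(3,j) ways to pick which j.
By inclusion–exclusion, the number of valid placements is Σ_{j=0}^{3} (−1)^j C(3,j)·(5−j)!.
Computing: 120 − 72 + 18 − 2 = 64.

64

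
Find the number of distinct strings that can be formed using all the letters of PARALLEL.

The 8 letters of PARALLEL have repeats: A appearing twice and L appearing 3 times.
The number of distinct arrangements is 8!/(3!·2!) = 40320/12 = 3360.

3360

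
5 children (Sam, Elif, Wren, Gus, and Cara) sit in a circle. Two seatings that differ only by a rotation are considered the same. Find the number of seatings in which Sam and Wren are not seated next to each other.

All circular seatings of 5 people number (4)! = 24.
Seatings with Sam beside Wren: treat them as a block with 2 internal orders, giving 2 × (3)! = 12.
Subtracting, 24 − 12 = 12.

12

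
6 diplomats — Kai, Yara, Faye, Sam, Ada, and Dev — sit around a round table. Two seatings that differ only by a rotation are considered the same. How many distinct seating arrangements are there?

Fix one person's seat to break rotational symmetry; the remaining 5 people can be arranged in (5)! = 120 ways.

120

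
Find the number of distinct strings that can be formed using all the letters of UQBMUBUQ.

Letter multiplicities in UQBMUBUQ: B×2, M×1, Q×2, U×3.
The number of distinct arrangements is 8!/(3!·2!·2!) = 40320/24 = 1680.

1680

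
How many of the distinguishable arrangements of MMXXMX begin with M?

10

Fix M in the first position and arrange the remaining 5 letters.
Those 5 letters have M appearing twice and X appearing 3 times, giving (5)!/(3!·2!) = 10.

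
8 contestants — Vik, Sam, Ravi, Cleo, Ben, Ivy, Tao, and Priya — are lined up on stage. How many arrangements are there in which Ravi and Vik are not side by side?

There are 8! = 40320 arrangements in all. If Ravi and Vik are adjacent, merging them into one block gives 2·(7)! = 10080 arrangements.
Complementary counting: 40320 − 10080 = 30240.

30240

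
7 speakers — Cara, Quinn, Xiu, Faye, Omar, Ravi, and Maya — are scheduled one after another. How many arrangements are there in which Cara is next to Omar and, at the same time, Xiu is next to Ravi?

480

Treat {Cara,Omar} as one block (2 orders) and {Xiu,Ravi} as another (2 orders).
That leaves 5 units to arrange: 2 × 2 × 5! = 4 × 120 = 480.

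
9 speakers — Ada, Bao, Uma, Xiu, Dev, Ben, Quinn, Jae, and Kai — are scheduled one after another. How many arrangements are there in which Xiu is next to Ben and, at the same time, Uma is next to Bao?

20160

Treat {Xiu,Ben} as one block (2 orders) and {Uma,Bao} as another (2 orders).
That leaves 7 units to arrange: 2 × 2 × 7! = 4 × 5040 = 20160.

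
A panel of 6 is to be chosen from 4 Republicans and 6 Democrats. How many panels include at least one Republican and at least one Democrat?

Total 6-person selections from all 10: C(10,6) = 210.
Selections missing a whole group: no Republicans → C(6,6) = 1; no Democrats → C(4,6) = 0.
Both groups omitted at once is impossible, so 210 − 1 = 209.

209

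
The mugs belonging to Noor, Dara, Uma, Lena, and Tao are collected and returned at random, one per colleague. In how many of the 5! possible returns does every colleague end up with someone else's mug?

44

This is the derangement count D_5: permutations of 5 items with no fixed point.
By inclusion–exclusion this is Σ_{j=0}^{5} (−1)^j C(5,j)·(5−j)!.
Computing: 120 − 120 + 60 − 20 + 5 − 1 = 44.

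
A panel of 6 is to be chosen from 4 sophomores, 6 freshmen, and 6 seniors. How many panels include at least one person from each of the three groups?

6666

With no constraint there are C(16,6) = 8008 possible selections.
Subtract selections that omit an entire group: no sophomores → C(12,6) = 924; no freshmen → C(10,6) = 210; no seniors → C(10,6) = 210.
Add back selections omitting two groups (i.e. drawn from a single group): C(4,6) + C(6,6) + C(6,6) = 2.
By inclusion–exclusion: 8008 − 1344 + 2 = 6666.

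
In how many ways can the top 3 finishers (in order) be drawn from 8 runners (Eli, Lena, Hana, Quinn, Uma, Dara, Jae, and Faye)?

336

There are 8 choices for 1st place, 7 for 2nd, and 6 for 3rd.
That gives 8 × 7 × 6 = 336.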